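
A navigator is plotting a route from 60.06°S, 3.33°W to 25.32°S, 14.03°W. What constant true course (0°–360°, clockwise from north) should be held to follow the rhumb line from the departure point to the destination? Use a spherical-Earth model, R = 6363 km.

Meridional parts: M(φ₁)=-1.3191, M(φ₂)=-0.4570 → ΔM = +0.8620;  Δλ = -0.1868 rad
tan C = Δλ / ΔM = -0.2166 → C = 347.78°

347.8°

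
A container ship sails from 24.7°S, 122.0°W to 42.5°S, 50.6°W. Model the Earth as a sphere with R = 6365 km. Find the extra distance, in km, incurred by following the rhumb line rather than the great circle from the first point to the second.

Great circle: cos σ = sin φ₁ sin φ₂ + cos φ₁ cos φ₂ cos Δλ,  σ = 1.0519 rad → d_gc = 6695.1 km
Rhumb line: Δψ = -0.3759, q = Δφ/Δψ = 0.8266, d_rh = R√(Δφ²+q²Δλ²) = 6848.0 km
Excess = 6848.0 − 6695.1 = 152.9 ≈ 153 km

153 km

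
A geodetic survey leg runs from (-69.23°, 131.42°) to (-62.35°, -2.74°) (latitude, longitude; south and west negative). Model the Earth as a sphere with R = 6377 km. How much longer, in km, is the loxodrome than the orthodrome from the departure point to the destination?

1181 km

Great circle: cos σ = sin φ₁ sin φ₂ + cos φ₁ cos φ₂ cos Δλ,  σ = 0.7762 rad → d_gc = 4949.8 km
Rhumb line: Δψ = +0.2948, q = Δφ/Δψ = 0.4074, d_rh = R√(Δφ²+q²Δλ²) = 6131.0 km
Excess = 6131.0 − 4949.8 = 1181.2 ≈ 1181 km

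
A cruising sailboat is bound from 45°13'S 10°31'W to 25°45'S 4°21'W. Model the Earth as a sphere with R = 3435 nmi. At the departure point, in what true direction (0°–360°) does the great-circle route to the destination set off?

16.4°

θ = atan2( sin Δλ·cos φ₂ ,  cos φ₁ sin φ₂ − sin φ₁ cos φ₂ cos Δλ )
  = atan2(+0.0968, +0.3296) = 16.36°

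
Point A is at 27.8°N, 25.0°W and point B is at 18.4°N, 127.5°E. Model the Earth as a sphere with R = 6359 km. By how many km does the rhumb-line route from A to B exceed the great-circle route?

1520 km

Great circle: cos σ = sin φ₁ sin φ₂ + cos φ₁ cos φ₂ cos Δλ,  σ = 2.2109 rad → d_gc = 14059.3 km
Rhumb line: Δψ = -0.1786, q = Δφ/Δψ = 0.9184, d_rh = R√(Δφ²+q²Δλ²) = 15579.4 km
Excess = 15579.4 − 14059.3 = 1520.1 ≈ 1520 km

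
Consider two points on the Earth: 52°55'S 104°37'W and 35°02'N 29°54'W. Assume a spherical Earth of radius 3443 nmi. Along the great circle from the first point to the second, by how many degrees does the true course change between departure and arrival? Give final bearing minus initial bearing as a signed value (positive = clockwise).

-18.7°

At departure: θ₁ = atan2(sin Δλ cos φ₂, cos φ₁ sin φ₂ − sin φ₁ cos φ₂ cos Δλ) = 56.73°
At arrival: θ₂ = atan2(sin Δλ cos φ₁, −cos φ₂ sin φ₁ + sin φ₂ cos φ₁ cos Δλ) = 38.00°
Δθ = θ₂ − θ₁ = -18.7°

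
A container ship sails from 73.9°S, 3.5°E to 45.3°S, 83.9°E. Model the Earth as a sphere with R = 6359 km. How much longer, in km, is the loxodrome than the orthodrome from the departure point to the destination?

Great circle: cos σ = sin φ₁ sin φ₂ + cos φ₁ cos φ₂ cos Δλ,  σ = 0.7735 rad → d_gc = 4918.9 km
Rhumb line: Δψ = +1.0671, q = Δφ/Δψ = 0.4678, d_rh = R√(Δφ²+q²Δλ²) = 5243.7 km
Excess = 5243.7 − 4918.9 = 324.8 ≈ 325 km

325 km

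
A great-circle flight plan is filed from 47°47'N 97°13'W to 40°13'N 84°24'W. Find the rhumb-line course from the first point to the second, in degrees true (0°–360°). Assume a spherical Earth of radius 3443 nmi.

129.4°

Meridional parts: M(φ₁)=+0.9518, M(φ₂)=+0.7679 → ΔM = -0.1840;  Δλ = +0.2237 rad
tan C = Δλ / ΔM = -1.2159 → C = 129.44°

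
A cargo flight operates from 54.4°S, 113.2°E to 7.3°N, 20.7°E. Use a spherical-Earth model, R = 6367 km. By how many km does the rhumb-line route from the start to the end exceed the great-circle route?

Great circle: cos σ = sin φ₁ sin φ₂ + cos φ₁ cos φ₂ cos Δλ,  σ = 1.6997 rad → d_gc = 10821.7 km
Rhumb line: Δψ = +1.2639, q = Δφ/Δψ = 0.8520, d_rh = R√(Δφ²+q²Δλ²) = 11122.8 km
Excess = 11122.8 − 10821.7 = 301.1 ≈ 301 km

301 km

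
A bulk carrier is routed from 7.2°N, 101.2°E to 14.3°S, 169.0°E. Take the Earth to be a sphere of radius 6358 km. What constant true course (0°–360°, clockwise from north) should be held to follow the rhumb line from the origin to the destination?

107.7°

Meridional parts: M(φ₁)=+0.1260, M(φ₂)=-0.2522 → ΔM = -0.3782;  Δλ = +1.1833 rad
tan C = Δλ / ΔM = -3.1288 → C = 107.72°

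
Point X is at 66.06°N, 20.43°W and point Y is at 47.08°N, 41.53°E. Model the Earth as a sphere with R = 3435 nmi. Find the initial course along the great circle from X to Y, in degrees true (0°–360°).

89.6°

N = sin Δλ·cos φ₂ = +0.6010;  D = cos φ₁ sin φ₂ − sin φ₁ cos φ₂ cos Δλ = +0.0046
initial course = atan2(N, D) = 89.56°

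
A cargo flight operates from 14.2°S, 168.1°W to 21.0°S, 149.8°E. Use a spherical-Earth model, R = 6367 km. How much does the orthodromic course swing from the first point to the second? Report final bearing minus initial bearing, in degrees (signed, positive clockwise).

+13.3°

Initial bearing θ₁ = atan2(sin Δλ cos φ₂, cos φ₁ sin φ₂ − sin φ₁ cos φ₂ cos Δλ) = 254.17°
Final bearing θ₂ = (initial bearing from the destination back to the start) + 180° = 267.47°
Δθ = θ₂ − θ₁ = +13.3°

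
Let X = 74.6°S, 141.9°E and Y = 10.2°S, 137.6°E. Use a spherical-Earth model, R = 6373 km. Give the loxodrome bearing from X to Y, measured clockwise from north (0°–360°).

Meridional parts: M(φ₁)=-2.0010, M(φ₂)=-0.1790 → ΔM = +1.8220;  Δλ = -0.0750 rad
tan C = Δλ / ΔM = -0.0412 → C = 357.64°

357.6°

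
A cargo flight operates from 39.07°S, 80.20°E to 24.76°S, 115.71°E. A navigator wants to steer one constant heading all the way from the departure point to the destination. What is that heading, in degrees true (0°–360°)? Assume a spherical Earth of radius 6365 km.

64.5°

Δψ = ln[tan(π/4+φ₂/2)/tan(π/4+φ₁/2)] = +0.2956
Δλ = +0.6198 rad (taken the short way round)
course = atan2(Δλ, Δψ) = 64.50°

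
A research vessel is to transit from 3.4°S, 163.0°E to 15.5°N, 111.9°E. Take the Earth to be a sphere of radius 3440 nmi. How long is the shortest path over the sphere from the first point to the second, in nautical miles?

3240 nmi

cos σ = sin φ₁ sin φ₂ + cos φ₁ cos φ₂ cos Δλ
      = sin(-3.40°)sin(15.50°) + cos(-3.40°)cos(15.50°)cos(-51.10°) = 0.5882
σ = 53.970° → d = Rσ = 3440·0.94195 = 3240 nmi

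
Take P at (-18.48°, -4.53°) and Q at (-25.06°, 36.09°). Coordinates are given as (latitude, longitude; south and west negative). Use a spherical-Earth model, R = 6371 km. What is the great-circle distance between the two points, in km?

4242 km

Haversine: a = sin²(Δφ/2)+cos φ₁ cos φ₂ sin²(Δλ/2) = 0.10680;  σ = 2·atan2(√a,√(1−a))
σ = 38.150° → d = Rσ = 6371·0.66585 = 4242 km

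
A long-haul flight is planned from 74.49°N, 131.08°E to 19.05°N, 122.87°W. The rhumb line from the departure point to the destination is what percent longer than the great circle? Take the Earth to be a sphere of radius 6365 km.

Great circle: σ = 1.3237 rad → d_gc = Rσ = 8425.1 km
Rhumb: Δφ = -0.9676, Δλ = +1.8509, Δψ = -1.6550, q = Δφ/Δψ = 0.5847 → d_rh = R√(Δφ²+q²Δλ²) = 9239.9 km
Excess = (9239.9 − 8425.1) / 8425.1 = 814.8 / 8425.1 = 9.67% ≈ 9.7%

9.7%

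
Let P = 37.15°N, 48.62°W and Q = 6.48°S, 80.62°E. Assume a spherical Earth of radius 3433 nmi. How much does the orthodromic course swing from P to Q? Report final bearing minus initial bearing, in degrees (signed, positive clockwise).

+62.0°

At departure: θ₁ = atan2(sin Δλ cos φ₂, cos φ₁ sin φ₂ − sin φ₁ cos φ₂ cos Δλ) = 69.38°
At arrival: θ₂ = atan2(sin Δλ cos φ₁, −cos φ₂ sin φ₁ + sin φ₂ cos φ₁ cos Δλ) = 131.34°
Δθ = θ₂ − θ₁ = +62.0°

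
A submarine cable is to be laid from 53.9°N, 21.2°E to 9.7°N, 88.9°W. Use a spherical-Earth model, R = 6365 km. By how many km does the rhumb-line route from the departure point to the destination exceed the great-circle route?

Great circle: cos σ = sin φ₁ sin φ₂ + cos φ₁ cos φ₂ cos Δλ,  σ = 1.6343 rad → d_gc = 10402.3 km
Rhumb line: Δψ = -0.9511, q = Δφ/Δψ = 0.8111, d_rh = R√(Δφ²+q²Δλ²) = 11069.2 km
Excess = 11069.2 − 10402.3 = 666.9 ≈ 667 km

667 km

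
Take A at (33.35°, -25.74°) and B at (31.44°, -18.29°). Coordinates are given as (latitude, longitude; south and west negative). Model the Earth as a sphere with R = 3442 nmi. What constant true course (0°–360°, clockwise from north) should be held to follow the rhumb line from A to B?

Meridional parts: M(φ₁)=+0.6180, M(φ₂)=+0.5785 → ΔM = -0.0395;  Δλ = +0.1300 rad
tan C = Δλ / ΔM = -3.2932 → C = 106.89°

106.9°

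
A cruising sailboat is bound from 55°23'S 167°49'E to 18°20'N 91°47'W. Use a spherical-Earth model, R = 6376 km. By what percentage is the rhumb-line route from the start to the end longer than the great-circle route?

2.6%

Great circle: σ = 1.9350 rad → d_gc = Rσ = 12337.6 km
Rhumb: Δφ = +1.2866, Δλ = +1.7523, Δψ = +1.4915, q = Δφ/Δψ = 0.8626 → d_rh = R√(Δφ²+q²Δλ²) = 12656.2 km
Excess = (12656.2 − 12337.6) / 12337.6 = 318.6 / 12337.6 = 2.58% ≈ 2.6%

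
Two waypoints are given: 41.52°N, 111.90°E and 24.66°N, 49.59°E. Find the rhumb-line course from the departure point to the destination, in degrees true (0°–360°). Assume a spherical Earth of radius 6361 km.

Δψ = ln[tan(π/4+φ₂/2)/tan(π/4+φ₁/2)] = -0.3536
Δλ = -1.0875 rad (taken the short way round)
course = atan2(Δλ, Δψ) = 251.99°

252.0°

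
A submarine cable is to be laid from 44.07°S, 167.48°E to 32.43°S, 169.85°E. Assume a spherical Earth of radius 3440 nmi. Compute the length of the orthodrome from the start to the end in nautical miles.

Haversine: a = sin²(Δφ/2)+cos φ₁ cos φ₂ sin²(Δλ/2) = 0.01054;  σ = 2·atan2(√a,√(1−a))
σ = 11.786° → d = Rσ = 3440·0.20571 = 708 nmi

708 nmi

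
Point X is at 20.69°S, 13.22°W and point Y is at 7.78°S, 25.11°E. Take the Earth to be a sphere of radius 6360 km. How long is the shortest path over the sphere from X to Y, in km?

4351 km

cos σ = sin φ₁ sin φ₂ + cos φ₁ cos φ₂ cos Δλ
      = sin(-20.69°)sin(-7.78°) + cos(-20.69°)cos(-7.78°)cos(38.33°) = 0.7749
σ = 39.201° → d = Rσ = 6360·0.68419 = 4351 km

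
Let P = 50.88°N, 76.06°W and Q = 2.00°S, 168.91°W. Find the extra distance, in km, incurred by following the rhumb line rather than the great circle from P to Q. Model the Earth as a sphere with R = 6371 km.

Great circle: cos σ = sin φ₁ sin φ₂ + cos φ₁ cos φ₂ cos Δλ,  σ = 1.6293 rad → d_gc = 10380.0 km
Rhumb line: Δψ = -1.0697, q = Δφ/Δψ = 0.8628, d_rh = R√(Δφ²+q²Δλ²) = 10673.4 km
Excess = 10673.4 − 10380.0 = 293.4 ≈ 293 km

293 km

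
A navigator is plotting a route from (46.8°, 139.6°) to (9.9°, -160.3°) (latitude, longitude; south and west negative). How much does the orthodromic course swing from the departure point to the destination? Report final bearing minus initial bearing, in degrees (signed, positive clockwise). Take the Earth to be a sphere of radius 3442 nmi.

+32.3°

Initial bearing θ₁ = atan2(sin Δλ cos φ₂, cos φ₁ sin φ₂ − sin φ₁ cos φ₂ cos Δλ) = 105.71°
Final bearing θ₂ = (initial bearing from the destination back to the start) + 180° = 138.02°
Δθ = θ₂ − θ₁ = +32.3°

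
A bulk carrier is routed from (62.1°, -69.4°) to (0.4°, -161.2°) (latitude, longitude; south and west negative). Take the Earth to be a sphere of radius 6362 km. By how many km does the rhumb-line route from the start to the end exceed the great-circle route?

Great circle: cos σ = sin φ₁ sin φ₂ + cos φ₁ cos φ₂ cos Δλ,  σ = 1.5793 rad → d_gc = 10047.7 km
Rhumb line: Δψ = -1.3857, q = Δφ/Δψ = 0.7771, d_rh = R√(Δφ²+q²Δλ²) = 10473.0 km
Excess = 10473.0 − 10047.7 = 425.3 ≈ 425 km

425 km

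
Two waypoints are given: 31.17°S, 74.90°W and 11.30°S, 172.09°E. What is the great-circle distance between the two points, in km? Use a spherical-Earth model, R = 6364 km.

cos σ = sin φ₁ sin φ₂ + cos φ₁ cos φ₂ cos Δλ
      = sin(-31.17°)sin(-11.30°) + cos(-31.17°)cos(-11.30°)cos(-113.01°) = -0.2266
σ = 103.095° → d = Rσ = 6364·1.79934 = 11451 km

11451 km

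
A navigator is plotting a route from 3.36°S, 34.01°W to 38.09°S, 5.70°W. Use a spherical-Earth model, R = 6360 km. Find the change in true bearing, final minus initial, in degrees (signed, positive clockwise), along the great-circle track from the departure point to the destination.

-10.7°

At departure: θ₁ = atan2(sin Δλ cos φ₂, cos φ₁ sin φ₂ − sin φ₁ cos φ₂ cos Δλ) = 147.02°
At arrival: θ₂ = atan2(sin Δλ cos φ₁, −cos φ₂ sin φ₁ + sin φ₂ cos φ₁ cos Δλ) = 136.34°
Δθ = θ₂ − θ₁ = -10.7°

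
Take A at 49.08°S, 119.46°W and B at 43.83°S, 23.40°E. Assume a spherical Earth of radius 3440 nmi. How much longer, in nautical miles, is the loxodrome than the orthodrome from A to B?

Great circle: cos σ = sin φ₁ sin φ₂ + cos φ₁ cos φ₂ cos Δλ,  σ = 1.4237 rad → d_gc = 4897.4 nmi
Rhumb line: Δψ = +0.1332, q = Δφ/Δψ = 0.6881, d_rh = R√(Δφ²+q²Δλ²) = 5910.8 nmi
Excess = 5910.8 − 4897.4 = 1013.4 ≈ 1013 nmi

1013 nmi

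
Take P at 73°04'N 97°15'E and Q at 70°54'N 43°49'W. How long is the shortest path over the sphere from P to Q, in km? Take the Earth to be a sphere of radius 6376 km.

Haversine: a = sin²(Δφ/2)+cos φ₁ cos φ₂ sin²(Δλ/2) = 0.08508;  σ = 2·atan2(√a,√(1−a))
σ = 33.917° → d = Rσ = 6376·0.59197 = 3774 km

3774 km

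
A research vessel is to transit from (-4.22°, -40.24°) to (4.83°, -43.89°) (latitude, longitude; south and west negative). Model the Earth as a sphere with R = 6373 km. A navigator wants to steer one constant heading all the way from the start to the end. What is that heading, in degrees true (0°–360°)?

338.1°

Δψ = ln[tan(π/4+φ₂/2)/tan(π/4+φ₁/2)] = +0.1581
Δλ = -0.0637 rad (taken the short way round)
course = atan2(Δλ, Δψ) = 338.06°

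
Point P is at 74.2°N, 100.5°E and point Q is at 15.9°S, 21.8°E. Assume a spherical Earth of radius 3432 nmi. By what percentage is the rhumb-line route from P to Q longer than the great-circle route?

3.2%

Great circle: σ = 1.7847 rad → d_gc = Rσ = 6125.2 nmi
Rhumb: Δφ = -1.5725, Δλ = -1.3736, Δψ = -2.2561, q = Δφ/Δψ = 0.6970 → d_rh = R√(Δφ²+q²Δλ²) = 6318.5 nmi
Excess = (6318.5 − 6125.2) / 6125.2 = 193.3 / 6125.2 = 3.16% ≈ 3.2%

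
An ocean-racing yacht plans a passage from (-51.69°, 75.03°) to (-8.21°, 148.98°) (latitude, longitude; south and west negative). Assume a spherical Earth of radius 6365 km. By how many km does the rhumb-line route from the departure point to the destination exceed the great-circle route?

Great circle: cos σ = sin φ₁ sin φ₂ + cos φ₁ cos φ₂ cos Δλ,  σ = 1.2852 rad → d_gc = 8180.6 km
Rhumb line: Δψ = +0.9136, q = Δφ/Δψ = 0.8306, d_rh = R√(Δφ²+q²Δλ²) = 8360.2 km
Excess = 8360.2 − 8180.6 = 179.6 ≈ 180 km

180 km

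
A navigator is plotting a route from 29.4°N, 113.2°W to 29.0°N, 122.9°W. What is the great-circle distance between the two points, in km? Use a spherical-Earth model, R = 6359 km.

Haversine: a = sin²(Δφ/2)+cos φ₁ cos φ₂ sin²(Δλ/2) = 0.00546;  σ = 2·atan2(√a,√(1−a))
σ = 8.474° → d = Rσ = 6359·0.14791 = 941 km

941 km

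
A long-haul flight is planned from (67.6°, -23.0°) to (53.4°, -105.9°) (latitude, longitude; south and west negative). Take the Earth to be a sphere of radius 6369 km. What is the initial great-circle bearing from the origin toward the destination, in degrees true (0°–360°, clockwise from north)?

N = sin Δλ·cos φ₂ = -0.5917;  D = cos φ₁ sin φ₂ − sin φ₁ cos φ₂ cos Δλ = +0.2378
initial course = atan2(N, D) = 291.90°

291.9°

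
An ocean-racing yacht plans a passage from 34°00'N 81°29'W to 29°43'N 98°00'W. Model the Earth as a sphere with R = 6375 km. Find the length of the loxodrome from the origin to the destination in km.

Δψ = ln[tan(π/4+φ₂/2)/tan(π/4+φ₁/2)] = -0.0881;  Δφ = -0.0748 rad,  Δλ = -0.2883 rad
q = Δφ/Δψ = 0.8490
d = R·√(Δφ² + q²Δλ²) = 6375·0.25591 = 1631 km

1631 km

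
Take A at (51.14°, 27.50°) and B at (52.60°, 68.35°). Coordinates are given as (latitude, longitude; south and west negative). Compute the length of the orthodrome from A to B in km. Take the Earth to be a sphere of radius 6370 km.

Haversine: a = sin²(Δφ/2)+cos φ₁ cos φ₂ sin²(Δλ/2) = 0.04657;  σ = 2·atan2(√a,√(1−a))
σ = 24.926° → d = Rσ = 6370·0.43504 = 2771 km

2771 km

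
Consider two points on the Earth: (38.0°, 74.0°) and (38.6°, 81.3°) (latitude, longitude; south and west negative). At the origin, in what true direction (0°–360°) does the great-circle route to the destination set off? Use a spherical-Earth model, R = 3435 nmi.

81.8°

θ = atan2( sin Δλ·cos φ₂ ,  cos φ₁ sin φ₂ − sin φ₁ cos φ₂ cos Δλ )
  = atan2(+0.0993, +0.0144) = 81.77°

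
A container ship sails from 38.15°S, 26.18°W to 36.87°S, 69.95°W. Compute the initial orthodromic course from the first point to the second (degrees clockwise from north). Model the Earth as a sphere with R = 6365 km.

258.3°

N = sin Δλ·cos φ₂ = -0.5534;  D = cos φ₁ sin φ₂ − sin φ₁ cos φ₂ cos Δλ = -0.1150
initial course = atan2(N, D) = 258.26°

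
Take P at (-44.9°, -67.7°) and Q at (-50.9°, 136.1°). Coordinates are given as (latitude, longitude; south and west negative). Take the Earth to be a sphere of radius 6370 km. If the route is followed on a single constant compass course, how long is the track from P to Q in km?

Rhumb course C = atan2(Δλ, Δψ) with Δψ = ln[tan(π/4+φ₂/2)/tan(π/4+φ₁/2)] = -0.1564, Δλ = -2.7262 → C = 266.72°
d = R·|Δφ| / |cos C| = 6370·0.10472 / 0.05729 = 11643 km

11643 km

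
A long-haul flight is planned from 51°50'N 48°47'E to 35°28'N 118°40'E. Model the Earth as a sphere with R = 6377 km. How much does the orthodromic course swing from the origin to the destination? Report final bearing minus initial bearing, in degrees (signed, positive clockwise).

At departure: θ₁ = atan2(sin Δλ cos φ₂, cos φ₁ sin φ₂ − sin φ₁ cos φ₂ cos Δλ) = 79.75°
At arrival: θ₂ = atan2(sin Δλ cos φ₁, −cos φ₂ sin φ₁ + sin φ₂ cos φ₁ cos Δλ) = 131.70°
Δθ = θ₂ − θ₁ = +52.0°

+52.0°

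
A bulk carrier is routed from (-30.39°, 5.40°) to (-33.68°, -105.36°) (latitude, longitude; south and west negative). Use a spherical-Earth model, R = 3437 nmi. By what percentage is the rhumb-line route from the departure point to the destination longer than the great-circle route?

Great circle: σ = 1.5447 rad → d_gc = Rσ = 5309.1 nmi
Rhumb: Δφ = -0.0574, Δλ = -1.9331, Δψ = -0.0678, q = Δφ/Δψ = 0.8475 → d_rh = R√(Δφ²+q²Δλ²) = 5634.5 nmi
Excess = (5634.5 − 5309.1) / 5309.1 = 325.4 / 5309.1 = 6.13% ≈ 6.1%

6.1%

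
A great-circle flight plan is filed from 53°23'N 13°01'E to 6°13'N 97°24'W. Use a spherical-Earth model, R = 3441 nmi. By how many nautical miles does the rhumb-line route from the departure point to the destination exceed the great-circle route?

Great circle: cos σ = sin φ₁ sin φ₂ + cos φ₁ cos φ₂ cos Δλ,  σ = 1.6910 rad → d_gc = 5818.79 nmi
Rhumb line: Δψ = -0.9973, q = Δφ/Δψ = 0.8255, d_rh = R√(Δφ²+q²Δλ²) = 6163.33 nmi
Excess = 6163.33 − 5818.79 = 344.54 ≈ 345 nmi

345 nmi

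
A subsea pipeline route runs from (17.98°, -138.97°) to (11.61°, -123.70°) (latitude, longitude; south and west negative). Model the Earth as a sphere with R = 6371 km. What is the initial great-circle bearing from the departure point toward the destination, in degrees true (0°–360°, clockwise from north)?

θ = atan2( sin Δλ·cos φ₂ ,  cos φ₁ sin φ₂ − sin φ₁ cos φ₂ cos Δλ )
  = atan2(+0.2580, -0.1003) = 111.24°

111.2°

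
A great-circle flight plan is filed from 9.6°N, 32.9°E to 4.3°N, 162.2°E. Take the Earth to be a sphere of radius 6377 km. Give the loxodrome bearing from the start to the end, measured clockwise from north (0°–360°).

92.4°

Δψ = ln[tan(π/4+φ₂/2)/tan(π/4+φ₁/2)] = -0.0932
Δλ = +2.2567 rad (taken the short way round)
course = atan2(Δλ, Δψ) = 92.37°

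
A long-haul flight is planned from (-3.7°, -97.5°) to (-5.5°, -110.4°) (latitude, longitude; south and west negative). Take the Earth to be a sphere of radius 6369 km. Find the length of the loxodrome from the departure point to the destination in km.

Δψ = ln[tan(π/4+φ₂/2)/tan(π/4+φ₁/2)] = -0.0315;  Δφ = -0.0314 rad,  Δλ = -0.2251 rad
q = Δφ/Δψ = 0.9967
d = R·√(Δφ² + q²Δλ²) = 6369·0.22660 = 1443 km

1443 km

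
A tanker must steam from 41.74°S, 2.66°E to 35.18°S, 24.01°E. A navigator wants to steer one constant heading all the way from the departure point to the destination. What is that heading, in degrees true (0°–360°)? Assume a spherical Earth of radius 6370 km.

68.6°

Δψ = ln[tan(π/4+φ₂/2)/tan(π/4+φ₁/2)] = +0.1464
Δλ = +0.3726 rad (taken the short way round)
course = atan2(Δλ, Δψ) = 68.55°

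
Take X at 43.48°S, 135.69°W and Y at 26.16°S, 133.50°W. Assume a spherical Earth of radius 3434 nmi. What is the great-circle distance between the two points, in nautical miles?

Haversine: a = sin²(Δφ/2)+cos φ₁ cos φ₂ sin²(Δλ/2) = 0.02291;  σ = 2·atan2(√a,√(1−a))
σ = 17.411° → d = Rσ = 3434·0.30388 = 1044 nmi

1044 nmi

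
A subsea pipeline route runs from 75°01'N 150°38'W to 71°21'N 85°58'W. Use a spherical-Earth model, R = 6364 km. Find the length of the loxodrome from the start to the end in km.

2110 km

Rhumb course C = atan2(Δλ, Δψ) with Δψ = ln[tan(π/4+φ₂/2)/tan(π/4+φ₁/2)] = -0.2221, Δλ = +1.1286 → C = 101.13°
d = R·|Δφ| / |cos C| = 6364·0.06400 / 0.19306 = 2110 km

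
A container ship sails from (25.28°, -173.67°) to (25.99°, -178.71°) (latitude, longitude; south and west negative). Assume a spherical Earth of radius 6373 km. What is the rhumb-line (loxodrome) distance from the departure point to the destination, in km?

Δψ = ln[tan(π/4+φ₂/2)/tan(π/4+φ₁/2)] = +0.0137;  Δφ = +0.0124 rad,  Δλ = -0.0880 rad
q = Δφ/Δψ = 0.9016
d = R·√(Δφ² + q²Δλ²) = 6373·0.08027 = 512 km

512 km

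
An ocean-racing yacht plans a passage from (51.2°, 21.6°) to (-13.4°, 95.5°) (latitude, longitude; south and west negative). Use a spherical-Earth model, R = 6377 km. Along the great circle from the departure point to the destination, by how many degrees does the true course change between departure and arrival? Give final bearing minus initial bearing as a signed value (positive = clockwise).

+32.2°

At departure: θ₁ = atan2(sin Δλ cos φ₂, cos φ₁ sin φ₂ − sin φ₁ cos φ₂ cos Δλ) = 110.82°
At arrival: θ₂ = atan2(sin Δλ cos φ₁, −cos φ₂ sin φ₁ + sin φ₂ cos φ₁ cos Δλ) = 142.98°
Δθ = θ₂ − θ₁ = +32.2°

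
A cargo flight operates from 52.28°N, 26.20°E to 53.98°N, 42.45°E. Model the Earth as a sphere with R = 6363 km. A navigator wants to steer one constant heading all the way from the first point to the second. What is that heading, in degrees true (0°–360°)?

Δψ = ln[tan(π/4+φ₂/2)/tan(π/4+φ₁/2)] = +0.0495
Δλ = +0.2836 rad (taken the short way round)
course = atan2(Δλ, Δψ) = 80.11°

80.1°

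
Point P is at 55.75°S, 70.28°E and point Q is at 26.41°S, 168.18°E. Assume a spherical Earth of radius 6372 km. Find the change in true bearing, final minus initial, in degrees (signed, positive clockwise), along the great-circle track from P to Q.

-75.9°

At departure: θ₁ = atan2(sin Δλ cos φ₂, cos φ₁ sin φ₂ − sin φ₁ cos φ₂ cos Δλ) = 111.65°
At arrival: θ₂ = atan2(sin Δλ cos φ₁, −cos φ₂ sin φ₁ + sin φ₂ cos φ₁ cos Δλ) = 35.74°
Δθ = θ₂ − θ₁ = -75.9°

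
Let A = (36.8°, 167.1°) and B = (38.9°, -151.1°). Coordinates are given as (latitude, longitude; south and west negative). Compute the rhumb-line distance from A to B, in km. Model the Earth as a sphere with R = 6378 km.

3681 km

Rhumb course C = atan2(Δλ, Δψ) with Δψ = ln[tan(π/4+φ₂/2)/tan(π/4+φ₁/2)] = +0.0464, Δλ = +0.7295 → C = 86.36°
d = R·|Δφ| / |cos C| = 6378·0.03665 / 0.06350 = 3681 km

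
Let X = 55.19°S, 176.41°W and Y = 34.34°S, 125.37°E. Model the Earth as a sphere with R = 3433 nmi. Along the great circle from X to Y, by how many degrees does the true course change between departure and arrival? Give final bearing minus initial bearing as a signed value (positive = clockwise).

At departure: θ₁ = atan2(sin Δλ cos φ₂, cos φ₁ sin φ₂ − sin φ₁ cos φ₂ cos Δλ) = 272.86°
At arrival: θ₂ = atan2(sin Δλ cos φ₁, −cos φ₂ sin φ₁ + sin φ₂ cos φ₁ cos Δλ) = 316.33°
Δθ = θ₂ − θ₁ = +43.5°

+43.5°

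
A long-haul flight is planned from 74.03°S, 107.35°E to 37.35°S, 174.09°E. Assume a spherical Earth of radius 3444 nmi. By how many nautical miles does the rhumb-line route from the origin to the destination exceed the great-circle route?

Great circle: cos σ = sin φ₁ sin φ₂ + cos φ₁ cos φ₂ cos Δλ,  σ = 0.8371 rad → d_gc = 2882.9 nmi
Rhumb line: Δψ = +1.2605, q = Δφ/Δψ = 0.5079, d_rh = R√(Δφ²+q²Δλ²) = 3002.1 nmi
Excess = 3002.1 − 2882.9 = 119.2 ≈ 119 nmi

119 nmi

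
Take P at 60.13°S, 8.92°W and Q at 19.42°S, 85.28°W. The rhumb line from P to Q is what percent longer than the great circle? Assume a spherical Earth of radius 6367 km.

3.7%

Great circle: σ = 1.1603 rad → d_gc = Rσ = 7387.5 km
Rhumb: Δφ = +0.7105, Δλ = -1.3327, Δψ = +0.9759, q = Δφ/Δψ = 0.7281 → d_rh = R√(Δφ²+q²Δλ²) = 7657.4 km
Excess = (7657.4 − 7387.5) / 7387.5 = 269.9 / 7387.5 = 3.653% ≈ 3.7%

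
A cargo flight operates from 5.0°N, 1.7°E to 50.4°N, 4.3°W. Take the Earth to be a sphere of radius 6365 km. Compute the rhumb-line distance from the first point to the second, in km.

Δψ = ln[tan(π/4+φ₂/2)/tan(π/4+φ₁/2)] = +0.9342;  Δφ = +0.7924 rad,  Δλ = -0.1047 rad
q = Δφ/Δψ = 0.8482
d = R·√(Δφ² + q²Δλ²) = 6365·0.79734 = 5075 km

5075 km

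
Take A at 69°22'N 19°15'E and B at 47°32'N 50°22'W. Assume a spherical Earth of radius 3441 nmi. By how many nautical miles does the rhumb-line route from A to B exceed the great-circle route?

113 nmi

Great circle: cos σ = sin φ₁ sin φ₂ + cos φ₁ cos φ₂ cos Δλ,  σ = 0.6869 rad → d_gc = 2363.6 nmi
Rhumb line: Δψ = -0.7582, q = Δφ/Δψ = 0.5026, d_rh = R√(Δφ²+q²Δλ²) = 2476.8 nmi
Excess = 2476.8 − 2363.6 = 113.2 ≈ 113 nmi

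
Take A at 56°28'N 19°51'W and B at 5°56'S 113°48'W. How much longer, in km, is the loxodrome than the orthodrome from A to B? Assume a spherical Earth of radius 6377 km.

Great circle: cos σ = sin φ₁ sin φ₂ + cos φ₁ cos φ₂ cos Δλ,  σ = 1.6951 rad → d_gc = 10809.9 km
Rhumb line: Δψ = -1.3034, q = Δφ/Δψ = 0.8355, d_rh = R√(Δφ²+q²Δλ²) = 11161.0 km
Excess = 11161.0 − 10809.9 = 351.1 ≈ 351 km

351 km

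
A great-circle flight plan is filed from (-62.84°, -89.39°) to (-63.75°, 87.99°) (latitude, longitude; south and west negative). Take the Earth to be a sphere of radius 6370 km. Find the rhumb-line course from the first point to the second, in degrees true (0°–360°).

Δψ = ln[tan(π/4+φ₂/2)/tan(π/4+φ₁/2)] = -0.0353
Δλ = +3.0959 rad (taken the short way round)
course = atan2(Δλ, Δψ) = 90.65°

90.7°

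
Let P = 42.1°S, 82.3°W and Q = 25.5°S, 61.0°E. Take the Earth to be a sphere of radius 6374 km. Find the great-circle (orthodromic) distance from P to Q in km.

Haversine: a = sin²(Δφ/2)+cos φ₁ cos φ₂ sin²(Δλ/2) = 0.62416;  σ = 2·atan2(√a,√(1−a))
σ = 104.378° → d = Rσ = 6374·1.82174 = 11612 km

11612 km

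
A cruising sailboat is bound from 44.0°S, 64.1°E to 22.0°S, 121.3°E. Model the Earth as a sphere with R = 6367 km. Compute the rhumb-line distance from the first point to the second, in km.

5809 km

Δψ = ln[tan(π/4+φ₂/2)/tan(π/4+φ₁/2)] = +0.4631;  Δφ = +0.3840 rad,  Δλ = +0.9983 rad
q = Δφ/Δψ = 0.8291
d = R·√(Δφ² + q²Δλ²) = 6367·0.91242 = 5809 km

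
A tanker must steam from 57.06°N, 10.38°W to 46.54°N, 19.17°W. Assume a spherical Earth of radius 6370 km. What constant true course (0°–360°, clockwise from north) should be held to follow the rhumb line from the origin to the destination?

207.2°

Meridional parts: M(φ₁)=+1.2186, M(φ₂)=+0.9199 → ΔM = -0.2987;  Δλ = -0.1534 rad
tan C = Δλ / ΔM = +0.5136 → C = 207.19°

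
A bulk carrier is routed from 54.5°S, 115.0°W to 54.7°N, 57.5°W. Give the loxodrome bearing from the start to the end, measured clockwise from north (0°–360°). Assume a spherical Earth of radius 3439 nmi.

23.7°

Δψ = ln[tan(π/4+φ₂/2)/tan(π/4+φ₁/2)] = +2.2843
Δλ = +1.0036 rad (taken the short way round)
course = atan2(Δλ, Δψ) = 23.72°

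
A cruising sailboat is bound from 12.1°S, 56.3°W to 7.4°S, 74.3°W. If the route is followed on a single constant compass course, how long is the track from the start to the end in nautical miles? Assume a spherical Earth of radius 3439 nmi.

1101 nmi

Rhumb course C = atan2(Δλ, Δψ) with Δψ = ln[tan(π/4+φ₂/2)/tan(π/4+φ₁/2)] = +0.0833, Δλ = -0.3142 → C = 284.84°
d = R·|Δφ| / |cos C| = 3439·0.08203 / 0.25617 = 1101 nmi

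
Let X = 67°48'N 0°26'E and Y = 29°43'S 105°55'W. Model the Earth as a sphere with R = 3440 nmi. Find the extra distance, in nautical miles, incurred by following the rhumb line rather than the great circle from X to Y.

289 nmi

Great circle: cos σ = sin φ₁ sin φ₂ + cos φ₁ cos φ₂ cos Δλ,  σ = 2.1548 rad → d_gc = 7412.4 nmi
Rhumb line: Δψ = -2.1723, q = Δφ/Δψ = 0.7835, d_rh = R√(Δφ²+q²Δλ²) = 7701.1 nmi
Excess = 7701.1 − 7412.4 = 288.7 ≈ 289 nmi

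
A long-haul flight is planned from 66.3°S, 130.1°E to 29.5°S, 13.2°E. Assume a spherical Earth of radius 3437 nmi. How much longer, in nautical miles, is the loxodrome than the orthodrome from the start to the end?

550 nmi

Great circle: cos σ = sin φ₁ sin φ₂ + cos φ₁ cos φ₂ cos Δλ,  σ = 1.2738 rad → d_gc = 4378.2 nmi
Rhumb line: Δψ = +1.0222, q = Δφ/Δψ = 0.6283, d_rh = R√(Δφ²+q²Δλ²) = 4928.1 nmi
Excess = 4928.1 − 4378.2 = 549.9 ≈ 550 nmi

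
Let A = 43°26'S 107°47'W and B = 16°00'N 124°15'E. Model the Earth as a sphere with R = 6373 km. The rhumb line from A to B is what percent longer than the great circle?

2.9%

Great circle: σ = 2.2382 rad → d_gc = Rσ = 14264.0 km
Rhumb: Δφ = +1.0373, Δλ = -2.2334, Δψ = +1.1262, q = Δφ/Δψ = 0.9211 → d_rh = R√(Δφ²+q²Δλ²) = 14682.9 km
Excess = (14682.9 − 14264.0) / 14264.0 = 418.9 / 14264.0 = 2.94% ≈ 2.9%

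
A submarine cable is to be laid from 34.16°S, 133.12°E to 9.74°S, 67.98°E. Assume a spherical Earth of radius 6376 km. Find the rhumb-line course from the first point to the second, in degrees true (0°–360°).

292.2°

Δψ = ln[tan(π/4+φ₂/2)/tan(π/4+φ₁/2)] = +0.4642
Δλ = -1.1369 rad (taken the short way round)
course = atan2(Δλ, Δψ) = 292.21°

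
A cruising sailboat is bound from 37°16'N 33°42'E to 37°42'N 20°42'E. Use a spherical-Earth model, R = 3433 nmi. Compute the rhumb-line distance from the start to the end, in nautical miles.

619 nmi

Δψ = ln[tan(π/4+φ₂/2)/tan(π/4+φ₁/2)] = +0.0095;  Δφ = +0.0076 rad,  Δλ = -0.2269 rad
q = Δφ/Δψ = 0.7935
d = R·√(Δφ² + q²Δλ²) = 3433·0.18020 = 619 nmi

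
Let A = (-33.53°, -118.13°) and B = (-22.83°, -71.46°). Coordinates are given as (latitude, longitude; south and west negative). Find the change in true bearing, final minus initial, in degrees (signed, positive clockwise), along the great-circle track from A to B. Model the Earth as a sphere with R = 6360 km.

-23.1°

Initial bearing θ₁ = atan2(sin Δλ cos φ₂, cos φ₁ sin φ₂ − sin φ₁ cos φ₂ cos Δλ) = 87.79°
Final bearing θ₂ = (initial bearing from the destination back to the start) + 180° = 64.66°
Δθ = θ₂ − θ₁ = -23.1°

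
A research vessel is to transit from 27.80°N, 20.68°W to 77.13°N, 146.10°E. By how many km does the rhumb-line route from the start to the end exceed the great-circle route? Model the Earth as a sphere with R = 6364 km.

2673 km

Great circle: cos σ = sin φ₁ sin φ₂ + cos φ₁ cos φ₂ cos Δλ,  σ = 1.3048 rad → d_gc = 8303.8 km
Rhumb line: Δψ = +1.6768, q = Δφ/Δψ = 0.5135, d_rh = R√(Δφ²+q²Δλ²) = 10976.9 km
Excess = 10976.9 − 8303.8 = 2673.1 ≈ 2673 km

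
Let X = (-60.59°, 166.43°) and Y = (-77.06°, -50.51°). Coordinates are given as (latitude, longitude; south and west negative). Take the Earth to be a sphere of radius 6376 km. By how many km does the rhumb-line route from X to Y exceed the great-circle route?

Great circle: cos σ = sin φ₁ sin φ₂ + cos φ₁ cos φ₂ cos Δλ,  σ = 0.7058 rad → d_gc = 4499.9 km
Rhumb line: Δψ = -0.8390, q = Δφ/Δψ = 0.3426, d_rh = R√(Δφ²+q²Δλ²) = 5753.9 km
Excess = 5753.9 − 4499.9 = 1254.0 ≈ 1254 km

1254 km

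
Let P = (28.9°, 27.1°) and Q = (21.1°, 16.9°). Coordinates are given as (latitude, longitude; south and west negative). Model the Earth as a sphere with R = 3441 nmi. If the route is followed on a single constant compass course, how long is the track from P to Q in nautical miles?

Δψ = ln[tan(π/4+φ₂/2)/tan(π/4+φ₁/2)] = -0.1504;  Δφ = -0.1361 rad,  Δλ = -0.1780 rad
q = Δφ/Δψ = 0.9053
d = R·√(Δφ² + q²Δλ²) = 3441·0.21097 = 726 nmi

726 nmi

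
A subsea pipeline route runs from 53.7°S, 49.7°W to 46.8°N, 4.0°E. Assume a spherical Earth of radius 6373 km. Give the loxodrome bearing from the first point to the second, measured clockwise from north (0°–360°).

Meridional parts: M(φ₁)=-1.1153, M(φ₂)=+0.9265 → ΔM = +2.0418;  Δλ = +0.9372 rad
tan C = Δλ / ΔM = +0.4590 → C = 24.66°

24.7°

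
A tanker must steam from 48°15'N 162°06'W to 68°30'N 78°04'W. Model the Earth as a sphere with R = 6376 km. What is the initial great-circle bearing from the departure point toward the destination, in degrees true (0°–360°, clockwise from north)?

θ = atan2( sin Δλ·cos φ₂ ,  cos φ₁ sin φ₂ − sin φ₁ cos φ₂ cos Δλ )
  = atan2(+0.3645, +0.5911) = 31.66°

31.7°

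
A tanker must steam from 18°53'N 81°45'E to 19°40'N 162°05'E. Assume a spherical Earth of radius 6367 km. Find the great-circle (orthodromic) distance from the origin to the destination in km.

cos σ = sin φ₁ sin φ₂ + cos φ₁ cos φ₂ cos Δλ
      = sin(18.88°)sin(19.67°) + cos(18.88°)cos(19.67°)cos(80.33°) = 0.2585
σ = 75.017° → d = Rσ = 6367·1.30929 = 8336 km

8336 km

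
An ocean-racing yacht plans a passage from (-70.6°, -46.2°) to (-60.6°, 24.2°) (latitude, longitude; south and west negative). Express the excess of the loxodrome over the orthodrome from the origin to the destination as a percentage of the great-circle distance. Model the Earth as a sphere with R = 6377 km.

5.5%

Great circle: σ = 0.5024 rad → d_gc = Rσ = 3203.6 km
Rhumb: Δφ = +0.1745, Δλ = +1.2287, Δψ = +0.4284, q = Δφ/Δψ = 0.4074 → d_rh = R√(Δφ²+q²Δλ²) = 3380.8 km
Excess = (3380.8 − 3203.6) / 3203.6 = 177.2 / 3203.6 = 5.53% ≈ 5.5%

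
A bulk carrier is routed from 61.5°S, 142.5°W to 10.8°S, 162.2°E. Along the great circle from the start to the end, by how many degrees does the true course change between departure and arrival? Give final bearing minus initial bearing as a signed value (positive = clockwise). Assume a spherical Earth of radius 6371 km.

At departure: θ₁ = atan2(sin Δλ cos φ₂, cos φ₁ sin φ₂ − sin φ₁ cos φ₂ cos Δλ) = 296.46°
At arrival: θ₂ = atan2(sin Δλ cos φ₁, −cos φ₂ sin φ₁ + sin φ₂ cos φ₁ cos Δλ) = 334.22°
Δθ = θ₂ − θ₁ = +37.8°

+37.8°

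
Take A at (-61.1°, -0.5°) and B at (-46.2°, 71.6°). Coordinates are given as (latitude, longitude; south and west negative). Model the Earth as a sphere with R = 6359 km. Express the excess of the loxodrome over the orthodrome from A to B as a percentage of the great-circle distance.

Great circle: σ = 0.7456 rad → d_gc = Rσ = 4741.2 km
Rhumb: Δφ = +0.2601, Δλ = +1.2584, Δψ = +0.4447, q = Δφ/Δψ = 0.5848 → d_rh = R√(Δφ²+q²Δλ²) = 4963.1 km
Excess = (4963.1 − 4741.2) / 4741.2 = 221.9 / 4741.2 = 4.68% ≈ 4.7%

4.7%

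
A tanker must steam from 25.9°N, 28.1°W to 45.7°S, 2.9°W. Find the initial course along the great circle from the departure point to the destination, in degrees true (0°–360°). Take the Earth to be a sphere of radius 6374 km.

162.1°

θ = atan2( sin Δλ·cos φ₂ ,  cos φ₁ sin φ₂ − sin φ₁ cos φ₂ cos Δλ )
  = atan2(+0.2974, -0.9198) = 162.08°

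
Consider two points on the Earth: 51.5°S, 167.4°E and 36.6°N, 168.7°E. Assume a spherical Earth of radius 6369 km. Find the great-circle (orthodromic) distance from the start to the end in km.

Haversine: a = sin²(Δφ/2)+cos φ₁ cos φ₂ sin²(Δλ/2) = 0.48349;  σ = 2·atan2(√a,√(1−a))
σ = 88.107° → d = Rσ = 6369·1.53776 = 9794 km

9794 km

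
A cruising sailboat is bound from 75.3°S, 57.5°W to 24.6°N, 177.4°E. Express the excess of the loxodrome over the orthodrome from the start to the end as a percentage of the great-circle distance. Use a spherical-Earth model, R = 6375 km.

Great circle: σ = 2.1357 rad → d_gc = Rσ = 13615.0 km
Rhumb: Δφ = +1.7436, Δλ = -2.1834, Δψ = +2.4912, q = Δφ/Δψ = 0.6999 → d_rh = R√(Δφ²+q²Δλ²) = 14780.3 km
Excess = (14780.3 − 13615.0) / 13615.0 = 1165.3 / 13615.0 = 8.56% ≈ 8.6%

8.6%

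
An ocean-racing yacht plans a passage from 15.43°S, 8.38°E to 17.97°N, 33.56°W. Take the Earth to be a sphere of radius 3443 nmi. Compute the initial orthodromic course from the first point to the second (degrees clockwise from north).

307.4°

N = sin Δλ·cos φ₂ = -0.6357;  D = cos φ₁ sin φ₂ − sin φ₁ cos φ₂ cos Δλ = +0.4857
initial course = atan2(N, D) = 307.38°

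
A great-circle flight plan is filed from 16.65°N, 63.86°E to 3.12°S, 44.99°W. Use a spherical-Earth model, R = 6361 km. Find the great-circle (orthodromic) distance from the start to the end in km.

12095 km

Haversine: a = sin²(Δφ/2)+cos φ₁ cos φ₂ sin²(Δλ/2) = 0.66234;  σ = 2·atan2(√a,√(1−a))
σ = 108.946° → d = Rσ = 6361·1.90147 = 12095 km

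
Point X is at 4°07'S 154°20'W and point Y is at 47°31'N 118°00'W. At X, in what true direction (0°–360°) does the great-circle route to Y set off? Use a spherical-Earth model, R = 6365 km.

θ = atan2( sin Δλ·cos φ₂ ,  cos φ₁ sin φ₂ − sin φ₁ cos φ₂ cos Δλ )
  = atan2(+0.4001, +0.7746) = 27.32°

27.3°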